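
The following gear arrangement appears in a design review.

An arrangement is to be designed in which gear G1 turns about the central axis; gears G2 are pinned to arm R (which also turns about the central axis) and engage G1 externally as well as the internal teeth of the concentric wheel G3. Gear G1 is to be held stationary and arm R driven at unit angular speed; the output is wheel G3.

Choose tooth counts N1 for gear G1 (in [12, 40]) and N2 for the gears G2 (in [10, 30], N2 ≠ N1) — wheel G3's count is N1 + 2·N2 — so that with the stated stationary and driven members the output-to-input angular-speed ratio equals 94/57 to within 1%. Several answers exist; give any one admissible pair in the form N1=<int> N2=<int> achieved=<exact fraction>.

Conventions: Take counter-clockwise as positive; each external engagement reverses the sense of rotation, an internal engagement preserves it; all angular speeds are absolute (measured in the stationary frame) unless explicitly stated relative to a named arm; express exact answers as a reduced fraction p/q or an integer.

N1=37 N2=10 achieved=94/57

planetary set to be sized for 94/57 (Willis relation)
Willis with ω_sun = 0: ω_ring/ω_arm = (N1+N3)/N3; set equal to 94/57  ⇒  N3/N1 = 1/(94/57 − 1) = 57/37
N3 = N1 + 2·N2  ⇒  N2/N1 = (N3/N1 − 1)/2 = (57/37 − 1)/2 = 10/37
smallest multiple with N1 ≥ 12 and N2 ≥ 10: k = 1  ⇒  N1 = 1·37 = 37, N2 = 1·10 = 10 (N1 ≤ 40, N2 ≤ 30, N2 ≠ N1 ✓), N3 = 37 + 2·10 = 57
check: (N1+N3)/N3 with N1 = 37, N3 = 57 gives 94/57; |achieved − target| = 0 ≤ 47/2850 ✓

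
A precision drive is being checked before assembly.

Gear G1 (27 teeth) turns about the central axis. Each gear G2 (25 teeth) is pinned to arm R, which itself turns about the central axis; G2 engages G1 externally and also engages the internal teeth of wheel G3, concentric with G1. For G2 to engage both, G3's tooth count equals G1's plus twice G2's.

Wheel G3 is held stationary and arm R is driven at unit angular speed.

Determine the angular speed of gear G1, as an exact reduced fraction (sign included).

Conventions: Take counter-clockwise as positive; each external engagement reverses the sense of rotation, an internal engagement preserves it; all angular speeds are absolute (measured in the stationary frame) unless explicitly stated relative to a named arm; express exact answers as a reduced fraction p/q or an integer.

104/27

planetary set (27T centre, 25T on arm, 77T internal) — Willis relation
ring teeth: 27 + 2·25 = 77
27(ω_sun−ω_arm) = −77(ω_ring−ω_arm),  ω_ring = 0, ω_arm = 1
ω_sun = 1 − (77/27)(0−1) = 104/27
exact speed ratio = 104/27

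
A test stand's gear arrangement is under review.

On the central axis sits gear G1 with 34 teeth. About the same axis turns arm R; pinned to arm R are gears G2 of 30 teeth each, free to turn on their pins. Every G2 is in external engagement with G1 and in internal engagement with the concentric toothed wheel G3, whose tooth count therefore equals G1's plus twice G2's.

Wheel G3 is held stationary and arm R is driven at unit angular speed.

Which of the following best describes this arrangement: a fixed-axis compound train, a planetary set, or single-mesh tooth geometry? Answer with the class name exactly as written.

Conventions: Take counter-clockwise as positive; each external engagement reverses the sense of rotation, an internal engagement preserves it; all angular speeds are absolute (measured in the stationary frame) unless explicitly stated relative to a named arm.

planetary set

recognized (axles ride arm R): planetary set, 34/30/94 teeth
classification: planetary set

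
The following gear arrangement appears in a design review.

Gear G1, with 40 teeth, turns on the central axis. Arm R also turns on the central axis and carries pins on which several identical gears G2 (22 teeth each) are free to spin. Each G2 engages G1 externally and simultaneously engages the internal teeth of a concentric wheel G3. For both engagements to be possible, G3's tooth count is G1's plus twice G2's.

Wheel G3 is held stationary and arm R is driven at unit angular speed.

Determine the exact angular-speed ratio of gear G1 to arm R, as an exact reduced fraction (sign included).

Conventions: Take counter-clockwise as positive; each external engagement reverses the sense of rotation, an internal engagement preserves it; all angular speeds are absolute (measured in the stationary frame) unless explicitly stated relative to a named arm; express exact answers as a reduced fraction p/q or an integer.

31/10

class = planetary set [G3 = 40+2·22 = 84; Willis about the carrier]
ring teeth: 40 + 2·22 = 84
40(ω_sun−ω_arm) = −84(ω_ring−ω_arm),  ω_ring = 0, ω_arm = 1
ω_sun = 1 − (84/40)(0−1) = 31/10
ω_out/ω_in = 31/10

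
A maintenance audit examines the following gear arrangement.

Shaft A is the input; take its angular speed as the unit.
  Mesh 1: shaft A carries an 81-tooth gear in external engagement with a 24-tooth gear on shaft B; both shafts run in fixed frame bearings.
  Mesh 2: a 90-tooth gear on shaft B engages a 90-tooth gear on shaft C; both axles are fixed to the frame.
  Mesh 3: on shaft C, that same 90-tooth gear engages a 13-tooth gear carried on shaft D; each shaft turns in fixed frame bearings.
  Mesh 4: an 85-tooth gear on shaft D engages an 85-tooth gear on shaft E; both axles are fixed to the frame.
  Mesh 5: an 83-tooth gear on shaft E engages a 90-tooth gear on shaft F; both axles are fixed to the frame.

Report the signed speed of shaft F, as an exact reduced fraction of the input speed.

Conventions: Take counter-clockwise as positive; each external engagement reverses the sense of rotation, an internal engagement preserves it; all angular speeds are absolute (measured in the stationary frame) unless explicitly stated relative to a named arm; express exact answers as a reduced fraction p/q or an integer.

5-mesh fixed-axis compound train (all bearings frame-fixed)
mesh 1 [81T→24T]: |ω|/ω_in = 1×81/24 = 27/8, sense flips to −
mesh 2 [90T→90T]: |ω|/ω_in = (27/8)×90/90 = 27/8, sense flips to +
mesh 3 [90T→13T]: |ω|/ω_in = (27/8)×90/13 = 1215/52, sense flips to −
mesh 4 [85T→85T]: |ω|/ω_in = (1215/52)×85/85 = 1215/52, sense flips to +
mesh 5 [83T→90T]: |ω|/ω_in = (1215/52)×83/90 = 2241/104, sense flips to −
signed output speed (× input speed) = -2241/104

-2241/104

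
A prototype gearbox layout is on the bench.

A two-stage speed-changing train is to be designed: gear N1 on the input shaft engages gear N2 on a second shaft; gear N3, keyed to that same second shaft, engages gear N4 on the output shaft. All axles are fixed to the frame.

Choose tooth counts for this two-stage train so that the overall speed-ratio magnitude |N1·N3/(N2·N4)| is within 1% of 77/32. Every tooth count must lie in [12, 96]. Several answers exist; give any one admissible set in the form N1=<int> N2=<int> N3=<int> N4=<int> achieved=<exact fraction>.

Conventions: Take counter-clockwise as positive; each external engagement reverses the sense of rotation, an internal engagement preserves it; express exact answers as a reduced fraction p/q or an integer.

design class (target 77/32): fixed-axis compound train
target = 77/32 in lowest terms: an exact hit needs N1·N3 = k·77 and N2·N4 = k·32 for one integer k, every count in [12, 96]; additionally prefer no 1:1 stage (N1 ≠ N2, N3 ≠ N4)
k = 1…5: no 1:1-free in-range split of k·77 and k·32 into factor pairs; take k = 6
k = 6: N1·N3 = 462 = 14·33, N2·N4 = 192 = 12·16
achieved = 14·33/(12·16) = 77/32; |achieved − target| = 0 ≤ 77/3200 ✓

N1=14 N2=12 N3=33 N4=16 achieved=77/32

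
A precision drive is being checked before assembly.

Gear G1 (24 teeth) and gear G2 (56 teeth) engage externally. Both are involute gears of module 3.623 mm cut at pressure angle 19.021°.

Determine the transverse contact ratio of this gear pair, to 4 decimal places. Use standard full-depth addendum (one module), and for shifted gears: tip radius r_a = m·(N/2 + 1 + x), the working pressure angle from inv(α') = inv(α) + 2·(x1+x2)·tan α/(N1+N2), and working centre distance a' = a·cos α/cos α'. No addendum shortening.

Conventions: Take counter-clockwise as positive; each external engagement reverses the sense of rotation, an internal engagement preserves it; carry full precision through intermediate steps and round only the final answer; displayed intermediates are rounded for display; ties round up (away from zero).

single-mesh involute tooth geometry (24T engaging 56T at module 3.623)
base radii: r_b1 = 41.102175, r_b2 = 95.905075
tip radii: r_a1 = 47.099000, r_a2 = 105.067000
no profile shift: α' = α, a' = a
action lengths: √(r_a1²−r_b1²) = 22.998413, √(r_a2²−r_b2²) = 42.910268
base pitch p_b = π·m·cos α = 10.760524
CR = (22.998413 + 42.910268 − 144.920000·sin 19.02100°)/10.760524 = 1.735708
contact ratio ≈ 1.7357

1.7357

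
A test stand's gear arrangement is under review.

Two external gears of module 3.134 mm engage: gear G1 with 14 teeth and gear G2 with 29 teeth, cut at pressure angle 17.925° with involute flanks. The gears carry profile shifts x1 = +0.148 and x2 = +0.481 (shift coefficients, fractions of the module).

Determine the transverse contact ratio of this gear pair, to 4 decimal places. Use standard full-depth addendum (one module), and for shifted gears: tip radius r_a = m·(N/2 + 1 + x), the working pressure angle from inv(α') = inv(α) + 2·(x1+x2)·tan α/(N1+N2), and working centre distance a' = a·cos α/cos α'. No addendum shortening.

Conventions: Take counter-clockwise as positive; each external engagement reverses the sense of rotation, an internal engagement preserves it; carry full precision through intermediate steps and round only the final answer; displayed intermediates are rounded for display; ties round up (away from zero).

1.5021

recognized (one external pair, fixed centres): single-mesh tooth geometry, m = 3.134, N1 = 14, N2 = 29
base radii: r_b1 = 20.873134, r_b2 = 43.237206
tip radii: r_a1 = 25.535832, r_a2 = 50.084454
inv(α') = inv(17.925°) + 2·(+0.148+0.481)·tan α/(14+29) = 0.02008632  ⇒  α' = 22.01141°
a' = a·cos α / cos α' = 67.3810·cos 17.925°/cos 22.01141° = 69.150795
action lengths: √(r_a1²−r_b1²) = 14.710234, √(r_a2²−r_b2²) = 25.278381
base pitch p_b = π·m·cos α = 9.367841
CR = (14.710234 + 25.278381 − 69.150795·sin 22.01141°)/9.367841 = 1.502107
contact ratio ≈ 1.5021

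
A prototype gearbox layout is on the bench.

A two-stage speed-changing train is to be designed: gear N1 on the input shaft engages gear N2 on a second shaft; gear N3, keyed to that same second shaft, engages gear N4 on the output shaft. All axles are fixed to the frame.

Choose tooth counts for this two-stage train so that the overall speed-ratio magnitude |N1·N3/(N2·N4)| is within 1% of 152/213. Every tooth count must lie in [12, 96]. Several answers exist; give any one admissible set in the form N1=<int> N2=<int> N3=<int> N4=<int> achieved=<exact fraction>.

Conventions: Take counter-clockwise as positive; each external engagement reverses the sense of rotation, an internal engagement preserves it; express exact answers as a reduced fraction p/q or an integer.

N1=16 N2=12 N3=38 N4=71 achieved=152/213

2-stage fixed-axis compound train for ratio 152/213
target = 152/213 in lowest terms: an exact hit needs N1·N3 = k·152 and N2·N4 = k·213 for one integer k, every count in [12, 96]; additionally prefer no 1:1 stage (N1 ≠ N2, N3 ≠ N4)
k = 1…3: no 1:1-free in-range split of k·152 and k·213 into factor pairs; take k = 4
k = 4: N1·N3 = 608 = 16·38, N2·N4 = 852 = 12·71
achieved = 16·38/(12·71) = 152/213; |achieved − target| = 0 ≤ 38/5325 ✓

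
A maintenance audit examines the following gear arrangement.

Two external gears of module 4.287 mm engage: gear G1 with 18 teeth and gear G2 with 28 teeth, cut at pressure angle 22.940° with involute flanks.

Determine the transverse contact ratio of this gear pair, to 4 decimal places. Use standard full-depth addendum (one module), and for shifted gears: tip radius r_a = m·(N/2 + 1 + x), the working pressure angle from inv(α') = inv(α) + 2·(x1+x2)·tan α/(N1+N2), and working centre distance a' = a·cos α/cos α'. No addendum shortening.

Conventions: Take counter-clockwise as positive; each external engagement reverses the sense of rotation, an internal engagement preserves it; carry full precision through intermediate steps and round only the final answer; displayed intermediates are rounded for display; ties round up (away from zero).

1.4853

recognized (one external pair, fixed centres): single-mesh tooth geometry, m = 4.287, N1 = 18, N2 = 28
base radii: r_b1 = 35.531606, r_b2 = 55.271388
tip radii: r_a1 = 42.870000, r_a2 = 64.305000
no profile shift: α' = α, a' = a
action lengths: √(r_a1²−r_b1²) = 23.986285, √(r_a2²−r_b2²) = 32.866499
base pitch p_b = π·m·cos α = 12.402870
CR = (23.986285 + 32.866499 − 98.601000·sin 22.94000°)/12.402870 = 1.485251
contact ratio ≈ 1.4853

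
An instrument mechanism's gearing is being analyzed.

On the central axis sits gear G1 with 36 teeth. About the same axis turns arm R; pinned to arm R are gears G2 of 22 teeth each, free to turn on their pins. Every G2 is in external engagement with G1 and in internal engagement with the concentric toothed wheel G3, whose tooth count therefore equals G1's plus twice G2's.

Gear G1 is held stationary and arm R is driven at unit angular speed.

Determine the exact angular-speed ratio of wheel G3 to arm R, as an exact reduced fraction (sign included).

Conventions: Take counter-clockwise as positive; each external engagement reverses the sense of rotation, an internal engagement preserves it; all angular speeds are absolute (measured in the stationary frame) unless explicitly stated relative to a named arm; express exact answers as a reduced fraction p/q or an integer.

29/20

recognized (axles ride arm R): planetary set, 36/22/80 teeth
ring teeth: 36 + 2·22 = 80
36(ω_sun−ω_arm) = −80(ω_ring−ω_arm),  ω_sun = 0, ω_arm = 1
ω_ring = 1 − (36/80)(0−1) = 29/20
ω_out/ω_in = 29/20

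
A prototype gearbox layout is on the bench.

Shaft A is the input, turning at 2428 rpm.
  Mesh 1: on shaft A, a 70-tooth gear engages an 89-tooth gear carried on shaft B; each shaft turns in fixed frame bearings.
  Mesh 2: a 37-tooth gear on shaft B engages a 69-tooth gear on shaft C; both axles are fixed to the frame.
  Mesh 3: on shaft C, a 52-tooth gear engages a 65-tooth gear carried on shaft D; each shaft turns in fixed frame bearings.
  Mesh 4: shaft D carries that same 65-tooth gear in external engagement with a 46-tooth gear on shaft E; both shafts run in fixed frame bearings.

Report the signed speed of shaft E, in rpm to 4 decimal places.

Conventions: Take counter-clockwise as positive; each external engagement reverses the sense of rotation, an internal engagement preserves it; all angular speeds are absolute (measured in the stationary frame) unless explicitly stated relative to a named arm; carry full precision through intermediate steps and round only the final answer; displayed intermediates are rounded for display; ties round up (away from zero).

+1157.5903 rpm

recognized (5 fixed axles, 4 meshes): fixed-axis compound train
mesh 1 [70T→89T]: ω = 2428.0000×70/89 = 1909.6629 rpm, sense flips to −
mesh 2 [37T→69T]: ω = 1909.6629×37/69 = 1024.0221 rpm, sense flips to +
mesh 3 [52T→65T]: ω = 1024.0221×52/65 = 819.2177 rpm, sense flips to −
mesh 4 [65T→46T]: ω = 819.2177×65/46 = 1157.5903 rpm, sense flips to +
signed output speed = +1157.5903 rpm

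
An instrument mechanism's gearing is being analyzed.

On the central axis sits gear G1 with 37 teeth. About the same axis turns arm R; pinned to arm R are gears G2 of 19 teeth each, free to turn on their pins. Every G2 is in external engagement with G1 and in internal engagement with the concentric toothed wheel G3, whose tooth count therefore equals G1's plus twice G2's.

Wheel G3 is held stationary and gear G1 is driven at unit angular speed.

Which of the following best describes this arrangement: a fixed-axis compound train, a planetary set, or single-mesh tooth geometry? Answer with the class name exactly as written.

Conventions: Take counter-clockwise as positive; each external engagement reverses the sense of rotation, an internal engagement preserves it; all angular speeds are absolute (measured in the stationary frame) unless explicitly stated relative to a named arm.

planetary set

planetary set (37T centre, 19T on arm, 75T internal) — Willis relation
classification: planetary set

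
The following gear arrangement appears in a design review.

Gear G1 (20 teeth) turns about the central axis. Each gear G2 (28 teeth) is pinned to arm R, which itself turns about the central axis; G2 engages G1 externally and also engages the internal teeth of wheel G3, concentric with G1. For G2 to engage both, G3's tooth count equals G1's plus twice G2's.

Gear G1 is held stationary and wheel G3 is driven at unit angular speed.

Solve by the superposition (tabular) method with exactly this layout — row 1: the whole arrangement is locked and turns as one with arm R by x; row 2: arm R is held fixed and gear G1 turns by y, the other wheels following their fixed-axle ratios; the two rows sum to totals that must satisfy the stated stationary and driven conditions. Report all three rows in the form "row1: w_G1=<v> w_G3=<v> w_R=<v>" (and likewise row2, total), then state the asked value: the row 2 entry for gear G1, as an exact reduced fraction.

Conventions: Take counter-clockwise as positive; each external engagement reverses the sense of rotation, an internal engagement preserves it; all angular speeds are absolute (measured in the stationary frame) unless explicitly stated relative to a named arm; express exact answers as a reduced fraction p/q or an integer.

topology: planetary set — G1 20T / G2 28T / G3 76T, arm = carrier (Willis)
row 1: whole set turns with the arm by x
row 2 — arm fixed, fixed-axis ratios: sun y, ring −(20/76)·y, arm 0
boundary: total ω_sun = x + y = 0 and total ω_ring = x − (20/76)·y = 1  ⇒  y = -19/24, x = 19/24
row 2 ring = −(20/76)·(-19/24) = 5/24
totals (row 1 + row 2): sun 19/24 + (-19/24) = 0, ring 19/24 + 5/24 = 1, arm 19/24 + 0 = 19/24
asked cell (row2, sun) = -19/24

row1: w_G1=19/24 w_G3=19/24 w_R=19/24
row2: w_G1=-19/24 w_G3=5/24 w_R=0
total: w_G1=0 w_G3=1 w_R=19/24
asked value: -19/24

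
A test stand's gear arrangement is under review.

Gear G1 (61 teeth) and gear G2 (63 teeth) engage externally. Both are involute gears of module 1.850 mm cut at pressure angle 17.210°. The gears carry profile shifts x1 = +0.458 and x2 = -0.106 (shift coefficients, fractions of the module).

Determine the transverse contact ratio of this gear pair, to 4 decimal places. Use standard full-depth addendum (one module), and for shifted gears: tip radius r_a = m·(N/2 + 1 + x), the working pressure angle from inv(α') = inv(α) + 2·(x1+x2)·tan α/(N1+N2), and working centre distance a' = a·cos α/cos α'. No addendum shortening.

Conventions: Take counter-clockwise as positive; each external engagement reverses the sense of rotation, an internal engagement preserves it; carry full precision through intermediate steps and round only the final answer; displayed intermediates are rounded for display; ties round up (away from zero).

single-mesh involute tooth geometry (61T engaging 63T at module 1.850)
base radii: r_b1 = 53.898669, r_b2 = 55.665838
tip radii: r_a1 = 59.122300, r_a2 = 59.928900
inv(α') = inv(17.210°) + 2·(+0.458-0.106)·tan α/(61+63) = 0.01113035  ⇒  α' = 18.19841°
a' = a·cos α / cos α' = 114.7000·cos 17.210°/cos 18.19841° = 115.333403
action lengths: √(r_a1²−r_b1²) = 24.297734, √(r_a2²−r_b2²) = 22.198818
base pitch p_b = π·m·cos α = 5.551727
CR = (24.297734 + 22.198818 − 115.333403·sin 18.19841°)/5.551727 = 1.887149
contact ratio ≈ 1.8871

1.8871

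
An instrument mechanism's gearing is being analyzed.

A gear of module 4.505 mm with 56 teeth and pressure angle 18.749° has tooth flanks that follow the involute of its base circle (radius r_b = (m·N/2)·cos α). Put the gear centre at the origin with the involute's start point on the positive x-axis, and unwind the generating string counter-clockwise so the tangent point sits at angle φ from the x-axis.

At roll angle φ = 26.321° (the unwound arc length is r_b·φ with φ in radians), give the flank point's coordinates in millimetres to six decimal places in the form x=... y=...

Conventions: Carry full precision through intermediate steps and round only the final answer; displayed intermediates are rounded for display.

x=131.393098 y=3.779186

topology: single-mesh involute geometry — m = 4.505, N = 56
pitch radius r_p = m·N/2 = 4.505·56/2 = 126.140000
base radius r_b = r_p·cos α = 126.140000·cos 18.749° = 119.446474
roll angle φ = 26.321° = 0.45938811 rad
x = r_b·(cos φ + φ·sin φ) = 131.393098
y = r_b·(sin φ − φ·cos φ) = 3.779186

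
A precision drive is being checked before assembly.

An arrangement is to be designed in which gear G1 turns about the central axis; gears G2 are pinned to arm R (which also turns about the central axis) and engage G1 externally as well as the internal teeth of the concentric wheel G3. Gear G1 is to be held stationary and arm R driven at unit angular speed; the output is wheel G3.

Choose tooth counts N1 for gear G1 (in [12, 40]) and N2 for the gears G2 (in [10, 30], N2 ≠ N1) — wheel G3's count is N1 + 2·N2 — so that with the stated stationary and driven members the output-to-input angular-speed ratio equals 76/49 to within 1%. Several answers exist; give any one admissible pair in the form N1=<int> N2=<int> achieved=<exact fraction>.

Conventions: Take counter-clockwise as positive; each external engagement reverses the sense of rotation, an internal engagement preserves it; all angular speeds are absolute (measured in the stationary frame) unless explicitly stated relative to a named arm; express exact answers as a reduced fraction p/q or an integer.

topology: planetary set — design target 76/49, arm = carrier (Willis)
Willis with ω_sun = 0: ω_ring/ω_arm = (N1+N3)/N3; set equal to 76/49  ⇒  N3/N1 = 1/(76/49 − 1) = 49/27
N3 = N1 + 2·N2  ⇒  N2/N1 = (N3/N1 − 1)/2 = (49/27 − 1)/2 = 11/27
smallest multiple with N1 ≥ 12 and N2 ≥ 10: k = 1  ⇒  N1 = 1·27 = 27, N2 = 1·11 = 11 (N1 ≤ 40, N2 ≤ 30, N2 ≠ N1 ✓), N3 = 27 + 2·11 = 49
check: (N1+N3)/N3 with N1 = 27, N3 = 49 gives 76/49; |achieved − target| = 0 ≤ 19/1225 ✓

N1=27 N2=11 achieved=76/49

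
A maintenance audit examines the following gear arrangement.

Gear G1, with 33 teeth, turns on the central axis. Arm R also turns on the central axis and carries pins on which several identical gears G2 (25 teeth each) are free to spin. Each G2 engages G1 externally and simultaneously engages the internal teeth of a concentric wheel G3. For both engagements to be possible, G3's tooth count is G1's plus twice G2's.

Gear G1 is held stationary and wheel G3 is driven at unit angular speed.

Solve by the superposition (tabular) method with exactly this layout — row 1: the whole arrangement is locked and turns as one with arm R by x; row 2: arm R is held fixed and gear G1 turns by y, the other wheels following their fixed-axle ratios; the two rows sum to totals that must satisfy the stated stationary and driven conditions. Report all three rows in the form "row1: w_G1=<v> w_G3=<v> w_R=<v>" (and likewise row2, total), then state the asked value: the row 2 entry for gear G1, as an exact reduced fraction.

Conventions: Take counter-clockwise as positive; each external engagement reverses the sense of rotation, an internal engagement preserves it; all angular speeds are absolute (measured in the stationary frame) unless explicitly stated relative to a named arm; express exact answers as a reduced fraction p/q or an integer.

row1: w_G1=83/116 w_G3=83/116 w_R=83/116
row2: w_G1=-83/116 w_G3=33/116 w_R=0
total: w_G1=0 w_G3=1 w_R=83/116
asked value: -83/116

class = planetary set [G3 = 33+2·25 = 83; Willis about the carrier]
row 1 — lock + rotate with arm: ω_sun = ω_ring = ω_arm = x
row 2: sun turns y, ring = −(33/83)·y, arm 0
boundary: total ω_sun = x + y = 0 and total ω_ring = x − (33/83)·y = 1  ⇒  y = -83/116, x = 83/116
row 2 ring = −(33/83)·(-83/116) = 33/116
totals (row 1 + row 2): sun 83/116 + (-83/116) = 0, ring 83/116 + 33/116 = 1, arm 83/116 + 0 = 83/116
asked cell (row2, sun) = -83/116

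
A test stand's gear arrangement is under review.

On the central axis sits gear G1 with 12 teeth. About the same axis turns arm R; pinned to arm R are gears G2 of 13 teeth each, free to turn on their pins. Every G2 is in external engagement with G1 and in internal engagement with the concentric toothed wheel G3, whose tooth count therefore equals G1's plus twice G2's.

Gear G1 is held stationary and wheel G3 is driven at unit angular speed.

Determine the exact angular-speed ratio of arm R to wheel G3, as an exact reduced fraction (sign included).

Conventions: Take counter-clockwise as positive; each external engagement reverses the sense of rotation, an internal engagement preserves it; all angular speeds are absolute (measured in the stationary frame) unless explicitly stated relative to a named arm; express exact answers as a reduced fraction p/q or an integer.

19/25

recognized (axles ride arm R): planetary set, 12/13/38 teeth
ring teeth: 12 + 2·13 = 38
12(ω_sun−ω_arm) = −38(ω_ring−ω_arm),  ω_sun = 0, ω_ring = 1
12(0−ω_arm) = −38(1−ω_arm)  ⇒  50·ω_arm = 38  ⇒  ω_arm = 19/25
ω_out/ω_in = 19/25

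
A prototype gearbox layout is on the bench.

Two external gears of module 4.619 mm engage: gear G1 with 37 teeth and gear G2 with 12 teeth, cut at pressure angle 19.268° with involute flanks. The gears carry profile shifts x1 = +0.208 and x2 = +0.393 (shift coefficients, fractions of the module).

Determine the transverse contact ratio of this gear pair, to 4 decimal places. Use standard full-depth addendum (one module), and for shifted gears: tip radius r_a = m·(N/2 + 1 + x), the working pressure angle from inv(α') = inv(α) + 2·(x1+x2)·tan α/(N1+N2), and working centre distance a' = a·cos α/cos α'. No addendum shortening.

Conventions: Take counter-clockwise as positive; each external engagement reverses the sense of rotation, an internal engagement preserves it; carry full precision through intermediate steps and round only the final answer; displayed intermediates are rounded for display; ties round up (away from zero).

1.4338

class = single-mesh tooth geometry [involute pair 37T × 12T, m = 4.619]
base radii: r_b1 = 80.664968, r_b2 = 26.161611
tip radii: r_a1 = 91.031252, r_a2 = 34.148267
inv(α') = inv(19.268°) + 2·(+0.208+0.393)·tan α/(37+12) = 0.02185322  ⇒  α' = 22.61250°
a' = a·cos α / cos α' = 113.1655·cos 19.268°/cos 22.61250° = 115.722593
action lengths: √(r_a1²−r_b1²) = 42.188289, √(r_a2²−r_b2²) = 21.947078
base pitch p_b = π·m·cos α = 13.698188
CR = (42.188289 + 21.947078 − 115.722593·sin 22.61250°)/13.698188 = 1.433797
contact ratio ≈ 1.4338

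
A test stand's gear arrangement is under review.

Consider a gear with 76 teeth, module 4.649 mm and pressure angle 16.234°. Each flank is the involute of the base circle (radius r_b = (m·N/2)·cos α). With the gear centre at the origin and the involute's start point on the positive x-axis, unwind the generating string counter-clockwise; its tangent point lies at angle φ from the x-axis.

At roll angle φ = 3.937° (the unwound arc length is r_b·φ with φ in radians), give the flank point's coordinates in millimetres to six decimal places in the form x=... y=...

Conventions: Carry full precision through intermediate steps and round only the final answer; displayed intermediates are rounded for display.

recognized (one wheel, involute flank): single-mesh tooth geometry, m = 4.649, N = 76
pitch radius r_p = m·N/2 = 4.649·76/2 = 176.662000
base radius r_b = r_p·cos α = 176.662000·cos 16.234° = 169.618126
roll angle φ = 3.937° = 0.06871361 rad
x = r_b·(cos φ + φ·sin φ) = 170.018084
y = r_b·(sin φ − φ·cos φ) = 0.018335

x=170.018084 y=0.018335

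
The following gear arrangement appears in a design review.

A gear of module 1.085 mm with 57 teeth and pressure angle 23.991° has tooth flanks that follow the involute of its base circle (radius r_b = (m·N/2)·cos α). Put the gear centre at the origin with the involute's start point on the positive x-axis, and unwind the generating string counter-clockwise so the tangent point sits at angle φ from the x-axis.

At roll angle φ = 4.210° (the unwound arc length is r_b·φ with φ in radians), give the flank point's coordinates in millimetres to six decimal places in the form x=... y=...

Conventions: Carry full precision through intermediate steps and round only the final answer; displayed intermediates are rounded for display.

x=28.327247 y=0.003734

recognized (one wheel, involute flank): single-mesh tooth geometry, m = 1.085, N = 57
pitch radius r_p = m·N/2 = 1.085·57/2 = 30.922500
base radius r_b = r_p·cos α = 30.922500·cos 23.991° = 28.251085
roll angle φ = 4.210° = 0.07347836 rad
x = r_b·(cos φ + φ·sin φ) = 28.327247
y = r_b·(sin φ − φ·cos φ) = 0.003734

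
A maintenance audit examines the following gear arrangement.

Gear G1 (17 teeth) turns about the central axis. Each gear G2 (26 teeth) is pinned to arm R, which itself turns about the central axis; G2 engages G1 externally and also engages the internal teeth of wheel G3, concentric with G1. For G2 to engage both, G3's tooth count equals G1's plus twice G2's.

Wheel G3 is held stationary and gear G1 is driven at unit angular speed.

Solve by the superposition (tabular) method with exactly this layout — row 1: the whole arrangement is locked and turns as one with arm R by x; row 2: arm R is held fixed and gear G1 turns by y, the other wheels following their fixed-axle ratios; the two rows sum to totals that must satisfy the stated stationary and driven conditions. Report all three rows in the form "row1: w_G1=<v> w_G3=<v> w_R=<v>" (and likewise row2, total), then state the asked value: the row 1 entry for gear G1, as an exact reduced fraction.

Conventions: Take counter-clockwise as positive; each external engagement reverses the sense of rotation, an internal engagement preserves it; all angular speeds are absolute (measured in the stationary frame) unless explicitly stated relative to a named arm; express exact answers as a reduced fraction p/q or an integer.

planetary set (17T centre, 26T on arm, 69T internal) — Willis relation
row 1 (train locked, turned with arm): all members turn x
row 2 (arm held, sun turns y): ω_ring = −(17/69)·y, ω_arm = 0
boundary: total ω_ring = x − (17/69)·y = 0 and total ω_sun = x + y = 1  ⇒  y = 69/86, x = 17/86
row 2 ring = −(17/69)·69/86 = -17/86
totals (row 1 + row 2): sun 17/86 + 69/86 = 1, ring 17/86 + (-17/86) = 0, arm 17/86 + 0 = 17/86
asked cell (row1, sun) = 17/86

row1: w_G1=17/86 w_G3=17/86 w_R=17/86
row2: w_G1=69/86 w_G3=-17/86 w_R=0
total: w_G1=1 w_G3=0 w_R=17/86
asked value: 17/86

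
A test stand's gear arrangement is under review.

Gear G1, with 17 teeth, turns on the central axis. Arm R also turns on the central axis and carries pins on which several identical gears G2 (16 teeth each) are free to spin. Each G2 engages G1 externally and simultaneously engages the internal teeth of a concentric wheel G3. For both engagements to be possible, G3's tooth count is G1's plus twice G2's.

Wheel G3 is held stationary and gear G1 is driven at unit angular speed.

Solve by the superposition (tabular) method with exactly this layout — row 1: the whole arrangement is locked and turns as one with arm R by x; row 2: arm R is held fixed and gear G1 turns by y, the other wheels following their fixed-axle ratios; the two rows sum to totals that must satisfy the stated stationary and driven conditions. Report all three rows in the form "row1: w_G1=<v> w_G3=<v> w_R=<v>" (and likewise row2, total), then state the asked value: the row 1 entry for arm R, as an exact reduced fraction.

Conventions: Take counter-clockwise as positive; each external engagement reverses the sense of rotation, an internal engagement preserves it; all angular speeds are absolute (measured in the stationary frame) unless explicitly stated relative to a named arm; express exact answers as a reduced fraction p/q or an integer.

class = planetary set [G3 = 17+2·16 = 49; Willis about the carrier]
row 1 — lock + rotate with arm: ω_sun = ω_ring = ω_arm = x
row 2 — arm fixed, fixed-axis ratios: sun y, ring −(17/49)·y, arm 0
boundary: total ω_ring = x − (17/49)·y = 0 and total ω_sun = x + y = 1  ⇒  y = 49/66, x = 17/66
row 2 ring = −(17/49)·49/66 = -17/66
totals (row 1 + row 2): sun 17/66 + 49/66 = 1, ring 17/66 + (-17/66) = 0, arm 17/66 + 0 = 17/66
asked cell (row1, arm) = 17/66

row1: w_G1=17/66 w_G3=17/66 w_R=17/66
row2: w_G1=49/66 w_G3=-17/66 w_R=0
total: w_G1=1 w_G3=0 w_R=17/66
asked value: 17/66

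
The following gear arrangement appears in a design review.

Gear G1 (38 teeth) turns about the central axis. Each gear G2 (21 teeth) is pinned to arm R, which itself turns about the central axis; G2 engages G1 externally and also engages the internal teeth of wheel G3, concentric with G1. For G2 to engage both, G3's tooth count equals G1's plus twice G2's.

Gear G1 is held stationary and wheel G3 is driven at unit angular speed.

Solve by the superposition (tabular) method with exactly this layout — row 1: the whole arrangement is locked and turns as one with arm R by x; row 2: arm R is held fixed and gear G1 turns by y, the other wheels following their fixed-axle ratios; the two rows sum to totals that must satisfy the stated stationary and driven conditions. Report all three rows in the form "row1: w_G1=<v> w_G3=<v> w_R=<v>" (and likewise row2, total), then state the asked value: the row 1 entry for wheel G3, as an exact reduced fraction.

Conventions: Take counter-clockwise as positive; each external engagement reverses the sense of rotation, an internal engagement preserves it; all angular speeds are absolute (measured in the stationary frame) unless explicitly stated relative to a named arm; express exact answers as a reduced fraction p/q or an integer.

class = planetary set [G3 = 38+2·21 = 80; Willis about the carrier]
row 1 — lock + rotate with arm: ω_sun = ω_ring = ω_arm = x
row 2: sun turns y, ring = −(38/80)·y, arm 0
boundary: total ω_sun = x + y = 0 and total ω_ring = x − (38/80)·y = 1  ⇒  y = -40/59, x = 40/59
row 2 ring = −(38/80)·(-40/59) = 19/59
totals (row 1 + row 2): sun 40/59 + (-40/59) = 0, ring 40/59 + 19/59 = 1, arm 40/59 + 0 = 40/59
asked cell (row1, ring) = 40/59

row1: w_G1=40/59 w_G3=40/59 w_R=40/59
row2: w_G1=-40/59 w_G3=19/59 w_R=0
total: w_G1=0 w_G3=1 w_R=40/59
asked value: 40/59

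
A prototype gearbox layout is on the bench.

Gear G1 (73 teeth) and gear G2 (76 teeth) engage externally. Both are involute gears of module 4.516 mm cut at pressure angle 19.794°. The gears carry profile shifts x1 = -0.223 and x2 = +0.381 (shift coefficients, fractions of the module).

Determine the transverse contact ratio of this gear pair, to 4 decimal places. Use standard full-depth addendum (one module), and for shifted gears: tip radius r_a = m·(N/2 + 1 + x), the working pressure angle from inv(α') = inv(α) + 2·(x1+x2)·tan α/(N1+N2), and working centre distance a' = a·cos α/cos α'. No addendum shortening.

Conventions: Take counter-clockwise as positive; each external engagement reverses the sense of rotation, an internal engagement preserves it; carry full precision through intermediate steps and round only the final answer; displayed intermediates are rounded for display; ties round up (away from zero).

single-mesh involute tooth geometry (73T engaging 76T at module 4.516)
base radii: r_b1 = 155.094987, r_b2 = 161.468753
tip radii: r_a1 = 168.342932, r_a2 = 177.844596
inv(α') = inv(19.794°) + 2·(-0.223+0.381)·tan α/(73+76) = 0.01519668  ⇒  α' = 20.12556°
a' = a·cos α / cos α' = 336.4420·cos 19.794°/cos 20.12556° = 337.149822
action lengths: √(r_a1²−r_b1²) = 65.459054, √(r_a2²−r_b2²) = 74.542216
base pitch p_b = π·m·cos α = 13.349186
CR = (65.459054 + 74.542216 − 337.149822·sin 20.12556°)/13.349186 = 1.797505
contact ratio ≈ 1.7975

1.7975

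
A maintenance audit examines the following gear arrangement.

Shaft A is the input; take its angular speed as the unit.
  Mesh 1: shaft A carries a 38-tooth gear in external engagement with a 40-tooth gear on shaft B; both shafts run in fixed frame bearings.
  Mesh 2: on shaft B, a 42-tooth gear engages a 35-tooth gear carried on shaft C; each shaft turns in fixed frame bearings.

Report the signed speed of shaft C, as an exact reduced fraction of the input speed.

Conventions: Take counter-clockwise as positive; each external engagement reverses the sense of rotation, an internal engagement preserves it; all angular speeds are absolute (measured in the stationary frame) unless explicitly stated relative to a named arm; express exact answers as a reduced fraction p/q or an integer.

2-mesh fixed-axis compound train (all bearings frame-fixed)
mesh 1 [38T→40T]: |ω|/ω_in = 1×38/40 = 19/20, sense flips to −
mesh 2 [42T→35T]: |ω|/ω_in = (19/20)×42/35 = 57/50, sense flips to +
signed output speed (× input speed) = 57/50

57/50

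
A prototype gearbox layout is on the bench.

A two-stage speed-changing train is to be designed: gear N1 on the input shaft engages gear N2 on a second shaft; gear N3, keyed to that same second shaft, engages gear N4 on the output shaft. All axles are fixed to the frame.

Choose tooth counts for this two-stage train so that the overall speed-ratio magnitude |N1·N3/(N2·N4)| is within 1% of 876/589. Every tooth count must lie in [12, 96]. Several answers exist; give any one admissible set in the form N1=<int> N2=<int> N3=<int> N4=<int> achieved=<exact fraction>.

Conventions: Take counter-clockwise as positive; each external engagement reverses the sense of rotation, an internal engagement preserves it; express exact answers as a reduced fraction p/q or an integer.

class = fixed-axis compound train [2-stage, 876/589 wanted]
target = 876/589 in lowest terms: an exact hit needs N1·N3 = k·876 and N2·N4 = k·589 for one integer k, every count in [12, 96]; additionally prefer no 1:1 stage (N1 ≠ N2, N3 ≠ N4)
k = 1: N1·N3 = 876 = 12·73, N2·N4 = 589 = 19·31
achieved = 12·73/(19·31) = 876/589; |achieved − target| = 0 ≤ 219/14725 ✓

N1=12 N2=19 N3=73 N4=31 achieved=876/589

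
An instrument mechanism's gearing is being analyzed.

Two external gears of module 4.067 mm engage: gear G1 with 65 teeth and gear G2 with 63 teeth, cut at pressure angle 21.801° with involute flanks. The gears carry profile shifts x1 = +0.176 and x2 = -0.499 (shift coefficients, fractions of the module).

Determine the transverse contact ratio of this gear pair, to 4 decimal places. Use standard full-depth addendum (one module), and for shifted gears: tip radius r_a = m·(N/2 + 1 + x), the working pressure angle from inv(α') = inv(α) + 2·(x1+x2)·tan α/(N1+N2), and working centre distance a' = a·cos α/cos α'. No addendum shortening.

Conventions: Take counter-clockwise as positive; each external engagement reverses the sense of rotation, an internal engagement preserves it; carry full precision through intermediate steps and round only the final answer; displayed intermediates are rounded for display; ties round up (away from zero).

topology: single-mesh involute geometry — m = 4.067, 65T/63T pair
base radii: r_b1 = 122.724079, r_b2 = 118.947953
tip radii: r_a1 = 136.960292, r_a2 = 130.148067
inv(α') = inv(21.801°) + 2·(+0.176-0.499)·tan α/(65+63) = 0.01747377  ⇒  α' = 21.04998°
a' = a·cos α / cos α' = 260.2880·cos 21.801°/cos 21.04998° = 258.952600
action lengths: √(r_a1²−r_b1²) = 60.802320, √(r_a2²−r_b2²) = 52.819540
base pitch p_b = π·m·cos α = 11.863048
CR = (60.802320 + 52.819540 − 258.952600·sin 21.04998°)/11.863048 = 1.737385
contact ratio ≈ 1.7374

1.7374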